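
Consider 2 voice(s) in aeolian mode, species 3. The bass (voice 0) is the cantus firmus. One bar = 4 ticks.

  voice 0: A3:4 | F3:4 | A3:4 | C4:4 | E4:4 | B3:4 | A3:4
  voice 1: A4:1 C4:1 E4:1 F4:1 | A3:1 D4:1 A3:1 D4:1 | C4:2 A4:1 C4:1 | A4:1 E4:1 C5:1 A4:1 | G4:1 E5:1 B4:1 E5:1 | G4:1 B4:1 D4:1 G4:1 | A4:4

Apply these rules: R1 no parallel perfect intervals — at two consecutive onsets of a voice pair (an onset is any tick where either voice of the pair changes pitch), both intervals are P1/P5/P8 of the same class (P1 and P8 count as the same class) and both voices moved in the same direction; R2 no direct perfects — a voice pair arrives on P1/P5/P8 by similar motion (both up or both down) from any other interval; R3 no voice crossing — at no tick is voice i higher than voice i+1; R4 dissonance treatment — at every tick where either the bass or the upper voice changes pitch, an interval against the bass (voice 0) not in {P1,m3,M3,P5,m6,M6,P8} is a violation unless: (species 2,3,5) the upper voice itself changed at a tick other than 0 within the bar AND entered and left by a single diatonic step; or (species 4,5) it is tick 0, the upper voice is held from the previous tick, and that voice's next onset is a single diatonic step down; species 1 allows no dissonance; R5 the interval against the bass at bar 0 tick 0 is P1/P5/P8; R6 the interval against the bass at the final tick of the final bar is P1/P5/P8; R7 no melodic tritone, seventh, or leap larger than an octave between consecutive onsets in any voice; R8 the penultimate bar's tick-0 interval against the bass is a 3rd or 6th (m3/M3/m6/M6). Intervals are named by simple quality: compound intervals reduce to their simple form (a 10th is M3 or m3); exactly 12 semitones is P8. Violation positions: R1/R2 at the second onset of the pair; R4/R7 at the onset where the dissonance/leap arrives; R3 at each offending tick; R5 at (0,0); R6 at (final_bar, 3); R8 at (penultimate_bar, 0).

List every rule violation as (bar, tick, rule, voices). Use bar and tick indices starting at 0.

No violations across 7 bars (A3..A3 vs A4..A4).

bar 0: v0=A3 v1=A4 downbeat P8
bar 1: v0=F3 v1=A3 downbeat M3
bar 2: v0=A3 v1=C4 downbeat m3
bar 3: v0=C4 v1=A4 downbeat M6
bar 4: v0=E4 v1=G4 downbeat m3
bar 5: v0=B3 v1=G4 downbeat m6
bar 6: v0=A3 v1=A4 downbeat P8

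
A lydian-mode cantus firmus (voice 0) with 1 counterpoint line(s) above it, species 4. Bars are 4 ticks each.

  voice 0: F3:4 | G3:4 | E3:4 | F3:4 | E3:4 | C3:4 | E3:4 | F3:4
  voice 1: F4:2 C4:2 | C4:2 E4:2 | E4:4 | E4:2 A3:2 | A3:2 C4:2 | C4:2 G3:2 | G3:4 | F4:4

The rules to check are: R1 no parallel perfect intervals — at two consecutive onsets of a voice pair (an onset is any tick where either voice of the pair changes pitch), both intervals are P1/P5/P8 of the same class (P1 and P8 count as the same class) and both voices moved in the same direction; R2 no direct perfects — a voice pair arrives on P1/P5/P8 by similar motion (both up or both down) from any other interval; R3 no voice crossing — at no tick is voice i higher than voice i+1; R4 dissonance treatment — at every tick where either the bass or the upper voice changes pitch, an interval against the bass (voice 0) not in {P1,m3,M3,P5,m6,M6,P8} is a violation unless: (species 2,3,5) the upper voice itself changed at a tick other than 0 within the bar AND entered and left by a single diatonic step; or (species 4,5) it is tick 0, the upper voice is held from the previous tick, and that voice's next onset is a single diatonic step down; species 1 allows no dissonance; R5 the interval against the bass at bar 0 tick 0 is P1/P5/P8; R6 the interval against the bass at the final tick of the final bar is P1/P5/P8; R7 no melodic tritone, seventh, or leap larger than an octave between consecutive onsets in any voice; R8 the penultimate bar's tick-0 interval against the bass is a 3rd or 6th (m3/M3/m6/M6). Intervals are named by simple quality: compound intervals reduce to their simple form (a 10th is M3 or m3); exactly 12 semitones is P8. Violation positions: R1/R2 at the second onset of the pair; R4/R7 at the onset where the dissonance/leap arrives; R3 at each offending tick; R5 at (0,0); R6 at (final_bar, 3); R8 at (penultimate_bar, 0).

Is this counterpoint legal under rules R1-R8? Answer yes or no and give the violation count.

No (5 violations)

bar 0: v0=F3 v1=F4 (P8)
bar 1: v0=G3 v1=C4 (P4)
bar 2: v0=E3 v1=E4 (P8)
bar 3: v0=F3 v1=E4 (M7)
bar 4: v0=E3 v1=A3 (P4)
bar 5: v0=C3 v1=C4 (P8)
bar 6: v0=E3 v1=G3 (m3)
bar 7: v0=F3 v1=F4 (P8)
  R4 @ bar1.0: G3/C4 P4 untreated
  R4 @ bar3.0: F3/E4 M7 untreated
  R4 @ bar4.0: E3/A3 P4 untreated
  R2 @ bar7.0: E3/G3 m3 -> F3/F4 P8 similar
  R7 @ bar7.0: G3->F4 leap 10st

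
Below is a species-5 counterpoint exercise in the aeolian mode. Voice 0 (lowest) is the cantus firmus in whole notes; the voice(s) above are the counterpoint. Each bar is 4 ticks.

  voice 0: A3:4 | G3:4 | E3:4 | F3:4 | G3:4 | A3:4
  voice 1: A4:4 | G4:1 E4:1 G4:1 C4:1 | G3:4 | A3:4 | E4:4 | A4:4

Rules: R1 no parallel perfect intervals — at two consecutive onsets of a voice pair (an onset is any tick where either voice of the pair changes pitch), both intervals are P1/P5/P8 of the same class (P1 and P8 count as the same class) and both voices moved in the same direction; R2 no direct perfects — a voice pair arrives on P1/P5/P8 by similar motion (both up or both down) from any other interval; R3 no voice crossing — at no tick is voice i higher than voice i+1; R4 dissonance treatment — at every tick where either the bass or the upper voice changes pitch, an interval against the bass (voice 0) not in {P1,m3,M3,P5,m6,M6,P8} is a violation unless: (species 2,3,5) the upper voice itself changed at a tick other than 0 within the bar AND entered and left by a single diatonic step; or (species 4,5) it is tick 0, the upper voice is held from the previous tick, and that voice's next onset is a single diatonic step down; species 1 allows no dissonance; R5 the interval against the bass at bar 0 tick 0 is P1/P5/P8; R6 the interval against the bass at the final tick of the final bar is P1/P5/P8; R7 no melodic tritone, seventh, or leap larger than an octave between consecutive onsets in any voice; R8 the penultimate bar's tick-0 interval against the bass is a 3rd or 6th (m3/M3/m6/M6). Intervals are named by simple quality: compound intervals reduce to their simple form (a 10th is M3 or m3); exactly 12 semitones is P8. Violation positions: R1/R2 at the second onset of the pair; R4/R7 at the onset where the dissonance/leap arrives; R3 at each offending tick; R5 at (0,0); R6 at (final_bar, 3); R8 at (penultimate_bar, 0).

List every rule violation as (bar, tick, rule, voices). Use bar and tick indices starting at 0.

(1, 0, R1, (0, 1))
(1, 3, R4, (0, 1))
(5, 0, R2, (0, 1))

bar 0: v0=A3 v1=A4 downbeat P8
bar 1: v0=G3 v1=G4 downbeat P8
bar 2: v0=E3 v1=G3 downbeat m3
bar 3: v0=F3 v1=A3 downbeat M3
bar 4: v0=G3 v1=E4 downbeat M6
bar 5: v0=A3 v1=A4 downbeat P8
  -> R1 @ bar 1 tick 0 v(0, 1): A3/A4 P8 -> G3/G4 P8 similar
  -> R4 @ bar 1 tick 3 v(0, 1): G3/C4 P4 untreated
  -> R2 @ bar 5 tick 0 v(0, 1): G3/E4 M6 -> A3/A4 P8 similar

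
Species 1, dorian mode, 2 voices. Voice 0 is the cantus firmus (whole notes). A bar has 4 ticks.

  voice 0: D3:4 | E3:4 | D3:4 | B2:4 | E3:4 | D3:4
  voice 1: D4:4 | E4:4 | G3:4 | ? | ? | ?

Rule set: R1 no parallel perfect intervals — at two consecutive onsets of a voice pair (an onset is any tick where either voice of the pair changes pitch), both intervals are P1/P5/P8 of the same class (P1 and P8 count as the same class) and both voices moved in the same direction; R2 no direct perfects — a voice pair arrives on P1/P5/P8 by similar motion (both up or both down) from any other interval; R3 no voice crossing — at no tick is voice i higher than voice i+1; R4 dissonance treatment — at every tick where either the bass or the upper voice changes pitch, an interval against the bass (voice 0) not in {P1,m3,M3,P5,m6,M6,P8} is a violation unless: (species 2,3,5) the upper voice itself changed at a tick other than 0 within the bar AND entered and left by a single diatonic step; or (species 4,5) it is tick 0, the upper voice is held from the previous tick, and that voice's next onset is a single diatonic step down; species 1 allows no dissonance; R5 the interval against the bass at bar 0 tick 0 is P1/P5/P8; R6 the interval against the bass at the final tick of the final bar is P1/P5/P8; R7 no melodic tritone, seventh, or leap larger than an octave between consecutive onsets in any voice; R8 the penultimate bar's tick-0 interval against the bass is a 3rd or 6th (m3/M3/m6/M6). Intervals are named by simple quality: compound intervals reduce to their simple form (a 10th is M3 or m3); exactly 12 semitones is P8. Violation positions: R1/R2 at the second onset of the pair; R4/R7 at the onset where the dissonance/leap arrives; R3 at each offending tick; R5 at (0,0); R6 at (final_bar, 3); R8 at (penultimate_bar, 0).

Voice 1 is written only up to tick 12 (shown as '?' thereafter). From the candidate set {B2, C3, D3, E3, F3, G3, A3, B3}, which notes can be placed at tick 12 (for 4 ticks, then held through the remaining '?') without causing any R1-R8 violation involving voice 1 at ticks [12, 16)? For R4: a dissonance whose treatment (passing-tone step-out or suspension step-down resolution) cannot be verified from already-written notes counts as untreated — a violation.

B2: violates R2
C3: violates R4
D3: legal
E3: violates R4
F3: violates R4
G3: legal
A3: violates R4
B3: legal

{B3, D3, G3}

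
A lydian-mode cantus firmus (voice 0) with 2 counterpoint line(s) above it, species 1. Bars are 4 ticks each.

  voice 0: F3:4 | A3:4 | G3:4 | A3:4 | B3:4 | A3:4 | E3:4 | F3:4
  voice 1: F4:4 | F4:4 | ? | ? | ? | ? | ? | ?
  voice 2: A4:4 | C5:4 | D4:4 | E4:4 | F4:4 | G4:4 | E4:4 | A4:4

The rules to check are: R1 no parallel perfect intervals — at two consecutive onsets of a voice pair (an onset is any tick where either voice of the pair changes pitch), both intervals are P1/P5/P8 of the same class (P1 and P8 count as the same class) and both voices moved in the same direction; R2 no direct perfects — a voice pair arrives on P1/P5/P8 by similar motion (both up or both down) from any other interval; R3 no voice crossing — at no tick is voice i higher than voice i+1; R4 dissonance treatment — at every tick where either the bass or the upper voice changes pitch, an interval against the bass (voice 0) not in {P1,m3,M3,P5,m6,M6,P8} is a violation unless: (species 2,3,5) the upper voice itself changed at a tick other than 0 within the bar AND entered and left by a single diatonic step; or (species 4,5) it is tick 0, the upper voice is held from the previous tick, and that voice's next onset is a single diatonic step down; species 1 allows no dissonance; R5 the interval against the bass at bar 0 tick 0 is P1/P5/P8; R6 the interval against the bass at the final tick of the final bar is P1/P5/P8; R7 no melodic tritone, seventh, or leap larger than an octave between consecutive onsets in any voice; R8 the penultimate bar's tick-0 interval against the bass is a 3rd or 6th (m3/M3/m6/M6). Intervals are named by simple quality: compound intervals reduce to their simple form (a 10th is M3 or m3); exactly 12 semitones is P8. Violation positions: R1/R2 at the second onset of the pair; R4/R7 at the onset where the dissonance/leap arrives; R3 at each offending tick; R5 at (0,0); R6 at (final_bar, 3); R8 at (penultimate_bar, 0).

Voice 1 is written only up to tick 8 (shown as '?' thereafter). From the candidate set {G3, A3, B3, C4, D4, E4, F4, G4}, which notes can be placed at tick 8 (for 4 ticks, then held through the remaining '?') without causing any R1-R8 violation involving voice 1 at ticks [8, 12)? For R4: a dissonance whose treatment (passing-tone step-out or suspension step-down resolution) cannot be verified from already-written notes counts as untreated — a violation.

{}

G3: violates R1,R2,R7
A3: violates R4
B3: violates R7
C4: violates R4
D4: violates R2
E4: violates R3
F4: violates R3,R4
G4: violates R3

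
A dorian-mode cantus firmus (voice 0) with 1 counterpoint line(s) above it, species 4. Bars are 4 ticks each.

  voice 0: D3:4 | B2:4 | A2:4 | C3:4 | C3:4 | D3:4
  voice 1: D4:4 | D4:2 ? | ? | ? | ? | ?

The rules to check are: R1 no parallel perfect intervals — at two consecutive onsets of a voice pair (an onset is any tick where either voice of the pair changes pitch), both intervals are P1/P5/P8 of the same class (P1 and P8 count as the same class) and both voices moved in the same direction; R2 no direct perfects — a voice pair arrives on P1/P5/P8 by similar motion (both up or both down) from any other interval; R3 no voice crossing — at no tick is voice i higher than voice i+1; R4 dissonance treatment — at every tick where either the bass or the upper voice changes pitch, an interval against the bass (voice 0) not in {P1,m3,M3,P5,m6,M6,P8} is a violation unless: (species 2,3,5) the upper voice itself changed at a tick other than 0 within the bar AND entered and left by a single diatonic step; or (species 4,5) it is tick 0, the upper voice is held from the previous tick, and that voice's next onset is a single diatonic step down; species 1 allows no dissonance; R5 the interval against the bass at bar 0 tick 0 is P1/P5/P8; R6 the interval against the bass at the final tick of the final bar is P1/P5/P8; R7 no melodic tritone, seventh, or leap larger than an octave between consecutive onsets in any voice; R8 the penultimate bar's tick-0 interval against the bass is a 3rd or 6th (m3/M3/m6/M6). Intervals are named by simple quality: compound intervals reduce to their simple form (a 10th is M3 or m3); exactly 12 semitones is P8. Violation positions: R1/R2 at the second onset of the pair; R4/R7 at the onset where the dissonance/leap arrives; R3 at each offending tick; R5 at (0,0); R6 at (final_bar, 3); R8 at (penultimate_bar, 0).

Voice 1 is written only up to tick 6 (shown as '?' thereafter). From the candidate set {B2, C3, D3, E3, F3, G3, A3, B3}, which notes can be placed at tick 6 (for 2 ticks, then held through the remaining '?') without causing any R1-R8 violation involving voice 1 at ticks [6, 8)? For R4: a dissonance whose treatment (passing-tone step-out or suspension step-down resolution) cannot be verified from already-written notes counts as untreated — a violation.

{B3, D3, G3}

B2: violates R7
C3: violates R4,R7
D3: legal
E3: violates R4,R7
F3: violates R4
G3: legal
A3: violates R4
B3: legal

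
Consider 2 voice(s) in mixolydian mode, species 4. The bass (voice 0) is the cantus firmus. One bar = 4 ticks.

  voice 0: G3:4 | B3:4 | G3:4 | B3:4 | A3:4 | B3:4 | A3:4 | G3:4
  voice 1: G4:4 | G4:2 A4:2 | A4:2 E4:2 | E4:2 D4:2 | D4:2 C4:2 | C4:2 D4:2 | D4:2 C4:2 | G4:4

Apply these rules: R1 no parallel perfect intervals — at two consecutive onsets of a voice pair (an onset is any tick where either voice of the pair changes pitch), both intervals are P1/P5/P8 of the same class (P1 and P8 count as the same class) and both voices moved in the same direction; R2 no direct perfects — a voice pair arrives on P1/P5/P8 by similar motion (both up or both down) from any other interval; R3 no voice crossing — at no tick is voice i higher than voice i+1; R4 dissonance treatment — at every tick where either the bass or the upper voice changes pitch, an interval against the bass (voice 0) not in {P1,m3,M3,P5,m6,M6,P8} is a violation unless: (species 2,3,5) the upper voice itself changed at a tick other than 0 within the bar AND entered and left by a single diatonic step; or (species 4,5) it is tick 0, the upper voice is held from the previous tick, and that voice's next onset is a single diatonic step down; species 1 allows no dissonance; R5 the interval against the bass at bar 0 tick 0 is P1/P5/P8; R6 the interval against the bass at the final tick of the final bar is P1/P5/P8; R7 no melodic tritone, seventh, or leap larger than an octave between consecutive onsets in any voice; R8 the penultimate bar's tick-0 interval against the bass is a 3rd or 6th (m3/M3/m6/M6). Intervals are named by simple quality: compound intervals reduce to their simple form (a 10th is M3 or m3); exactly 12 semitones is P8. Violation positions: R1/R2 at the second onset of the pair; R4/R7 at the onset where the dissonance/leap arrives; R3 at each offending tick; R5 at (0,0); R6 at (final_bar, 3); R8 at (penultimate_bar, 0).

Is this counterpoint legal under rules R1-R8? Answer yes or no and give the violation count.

bar 0: v0=G3 v1=G4 (P8)
bar 1: v0=B3 v1=G4 (m6)
bar 2: v0=G3 v1=A4 (M2)
bar 3: v0=B3 v1=E4 (P4)
bar 4: v0=A3 v1=D4 (P4)
bar 5: v0=B3 v1=C4 (m2)
bar 6: v0=A3 v1=D4 (P4)
bar 7: v0=G3 v1=G4 (P8)
  R4 @ bar1.2: B3/A4 m7 untreated
  R4 @ bar2.0: G3/A4 M2 untreated
  R4 @ bar5.0: B3/C4 m2 untreated
  R8 @ bar6.0: penult P4 not 3rd/6th

No (4 violations)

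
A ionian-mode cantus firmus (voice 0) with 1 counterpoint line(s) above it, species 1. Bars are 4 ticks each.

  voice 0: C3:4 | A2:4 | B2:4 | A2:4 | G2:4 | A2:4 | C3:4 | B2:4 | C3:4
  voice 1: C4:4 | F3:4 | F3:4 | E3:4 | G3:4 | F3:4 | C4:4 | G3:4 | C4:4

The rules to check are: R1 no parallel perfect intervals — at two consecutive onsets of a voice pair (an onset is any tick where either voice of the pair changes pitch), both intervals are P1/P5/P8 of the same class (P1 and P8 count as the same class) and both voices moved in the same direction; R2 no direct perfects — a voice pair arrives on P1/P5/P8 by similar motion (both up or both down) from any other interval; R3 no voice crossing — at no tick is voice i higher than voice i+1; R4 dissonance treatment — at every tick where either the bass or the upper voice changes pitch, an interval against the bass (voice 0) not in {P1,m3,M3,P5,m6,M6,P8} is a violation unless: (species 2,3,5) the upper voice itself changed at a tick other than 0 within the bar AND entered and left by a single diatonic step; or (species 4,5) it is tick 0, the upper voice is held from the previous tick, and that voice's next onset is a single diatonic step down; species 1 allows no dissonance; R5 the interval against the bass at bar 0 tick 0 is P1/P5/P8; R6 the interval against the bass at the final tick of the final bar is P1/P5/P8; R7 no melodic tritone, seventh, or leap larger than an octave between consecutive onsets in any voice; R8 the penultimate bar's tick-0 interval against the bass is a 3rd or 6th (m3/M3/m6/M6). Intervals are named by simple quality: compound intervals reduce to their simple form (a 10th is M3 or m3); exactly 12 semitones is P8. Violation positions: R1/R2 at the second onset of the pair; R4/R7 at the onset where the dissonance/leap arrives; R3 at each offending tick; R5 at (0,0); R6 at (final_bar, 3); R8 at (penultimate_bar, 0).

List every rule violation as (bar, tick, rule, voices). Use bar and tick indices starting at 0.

bar 0: v0=C3 v1=C4 downbeat P8
bar 1: v0=A2 v1=F3 downbeat m6
bar 2: v0=B2 v1=F3 downbeat TT
bar 3: v0=A2 v1=E3 downbeat P5
bar 4: v0=G2 v1=G3 downbeat P8
bar 5: v0=A2 v1=F3 downbeat m6
bar 6: v0=C3 v1=C4 downbeat P8
bar 7: v0=B2 v1=G3 downbeat m6
bar 8: v0=C3 v1=C4 downbeat P8
  -> R4 @ bar 2 tick 0 v(0, 1): B2/F3 TT untreated
  -> R2 @ bar 3 tick 0 v(0, 1): B2/F3 TT -> A2/E3 P5 similar
  -> R2 @ bar 6 tick 0 v(0, 1): A2/F3 m6 -> C3/C4 P8 similar
  -> R2 @ bar 8 tick 0 v(0, 1): B2/G3 m6 -> C3/C4 P8 similar

(2, 0, R4, (0, 1))
(3, 0, R2, (0, 1))
(6, 0, R2, (0, 1))
(8, 0, R2, (0, 1))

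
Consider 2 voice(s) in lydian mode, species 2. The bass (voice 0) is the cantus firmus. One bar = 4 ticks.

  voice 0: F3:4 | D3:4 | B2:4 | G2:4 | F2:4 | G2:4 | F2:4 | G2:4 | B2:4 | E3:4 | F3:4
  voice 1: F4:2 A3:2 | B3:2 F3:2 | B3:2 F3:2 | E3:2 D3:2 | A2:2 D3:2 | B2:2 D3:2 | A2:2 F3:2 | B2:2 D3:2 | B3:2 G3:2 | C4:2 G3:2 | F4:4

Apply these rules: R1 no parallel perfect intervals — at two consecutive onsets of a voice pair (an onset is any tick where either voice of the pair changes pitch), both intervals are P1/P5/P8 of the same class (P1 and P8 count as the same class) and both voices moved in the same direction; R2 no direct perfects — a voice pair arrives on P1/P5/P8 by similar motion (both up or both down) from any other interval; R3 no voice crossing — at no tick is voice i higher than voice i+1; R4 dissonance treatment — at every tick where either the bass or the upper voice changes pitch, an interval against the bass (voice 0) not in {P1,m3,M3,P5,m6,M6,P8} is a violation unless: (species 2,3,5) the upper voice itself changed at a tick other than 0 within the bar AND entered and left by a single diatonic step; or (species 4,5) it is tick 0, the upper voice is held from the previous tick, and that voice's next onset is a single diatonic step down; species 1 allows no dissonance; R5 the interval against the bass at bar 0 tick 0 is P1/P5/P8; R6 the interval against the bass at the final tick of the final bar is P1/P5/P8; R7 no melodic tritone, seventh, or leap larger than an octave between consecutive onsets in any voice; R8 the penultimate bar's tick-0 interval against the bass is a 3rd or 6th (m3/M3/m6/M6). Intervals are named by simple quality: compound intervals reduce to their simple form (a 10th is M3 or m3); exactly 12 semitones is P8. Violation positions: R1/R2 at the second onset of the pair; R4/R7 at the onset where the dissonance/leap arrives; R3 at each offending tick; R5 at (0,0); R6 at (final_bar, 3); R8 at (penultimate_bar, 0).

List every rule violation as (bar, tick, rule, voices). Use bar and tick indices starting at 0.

(1, 2, R7, (1,))
(2, 0, R7, (1,))
(2, 2, R4, (0, 1))
(2, 2, R7, (1,))
(7, 0, R7, (1,))
(8, 0, R2, (0, 1))
(10, 0, R2, (0, 1))
(10, 0, R7, (1,))

bar 0: v0=F3 v1=F4 downbeat P8
bar 1: v0=D3 v1=B3 downbeat M6
bar 2: v0=B2 v1=B3 downbeat P8
bar 3: v0=G2 v1=E3 downbeat M6
bar 4: v0=F2 v1=A2 downbeat M3
bar 5: v0=G2 v1=B2 downbeat M3
bar 6: v0=F2 v1=A2 downbeat M3
bar 7: v0=G2 v1=B2 downbeat M3
bar 8: v0=B2 v1=B3 downbeat P8
bar 9: v0=E3 v1=C4 downbeat m6
bar 10: v0=F3 v1=F4 downbeat P8
  -> R7 @ bar 1 tick 2 v(1,): B3->F3 leap 6st
  -> R7 @ bar 2 tick 0 v(1,): F3->B3 leap 6st
  -> R4 @ bar 2 tick 2 v(0, 1): B2/F3 TT untreated
  -> R7 @ bar 2 tick 2 v(1,): B3->F3 leap 6st
  -> R7 @ bar 7 tick 0 v(1,): F3->B2 leap 6st
  -> R2 @ bar 8 tick 0 v(0, 1): G2/D3 P5 -> B2/B3 P8 similar
  -> R2 @ bar 10 tick 0 v(0, 1): E3/G3 m3 -> F3/F4 P8 similar
  -> R7 @ bar 10 tick 0 v(1,): G3->F4 leap 10st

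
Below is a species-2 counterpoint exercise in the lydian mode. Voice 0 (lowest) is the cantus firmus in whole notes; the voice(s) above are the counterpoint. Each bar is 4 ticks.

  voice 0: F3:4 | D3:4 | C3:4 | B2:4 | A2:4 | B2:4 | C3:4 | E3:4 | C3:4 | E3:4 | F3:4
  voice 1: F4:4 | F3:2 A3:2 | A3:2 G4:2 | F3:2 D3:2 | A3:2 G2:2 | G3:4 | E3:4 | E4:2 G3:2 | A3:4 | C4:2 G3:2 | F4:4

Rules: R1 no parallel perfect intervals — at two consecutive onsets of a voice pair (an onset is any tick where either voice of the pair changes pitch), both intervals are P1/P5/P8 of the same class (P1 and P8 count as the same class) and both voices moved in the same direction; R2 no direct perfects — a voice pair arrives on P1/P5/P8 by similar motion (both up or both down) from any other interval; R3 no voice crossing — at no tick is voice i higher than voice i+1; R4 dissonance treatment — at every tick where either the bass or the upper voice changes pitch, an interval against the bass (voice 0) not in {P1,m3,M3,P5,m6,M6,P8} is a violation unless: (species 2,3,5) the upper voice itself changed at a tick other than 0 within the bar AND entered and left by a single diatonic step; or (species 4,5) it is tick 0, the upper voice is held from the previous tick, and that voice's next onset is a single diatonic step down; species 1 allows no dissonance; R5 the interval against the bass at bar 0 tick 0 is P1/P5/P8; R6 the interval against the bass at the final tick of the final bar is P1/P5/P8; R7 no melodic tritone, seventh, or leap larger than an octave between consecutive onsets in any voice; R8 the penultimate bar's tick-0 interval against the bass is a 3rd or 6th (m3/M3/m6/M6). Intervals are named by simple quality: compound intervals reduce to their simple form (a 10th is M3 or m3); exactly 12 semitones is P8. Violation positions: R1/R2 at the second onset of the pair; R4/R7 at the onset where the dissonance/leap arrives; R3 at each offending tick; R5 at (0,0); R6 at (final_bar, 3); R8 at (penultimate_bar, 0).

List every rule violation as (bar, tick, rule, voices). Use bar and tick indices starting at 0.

(2, 2, R7, (1,))
(3, 0, R4, (0, 1))
(3, 0, R7, (1,))
(4, 2, R3, (0, 1))
(4, 2, R4, (0, 1))
(4, 2, R7, (1,))
(4, 3, R3, (0, 1))
(7, 0, R2, (0, 1))
(10, 0, R2, (0, 1))
(10, 0, R7, (1,))

bar 0: v0=F3 v1=F4 downbeat P8
bar 1: v0=D3 v1=F3 downbeat m3
bar 2: v0=C3 v1=A3 downbeat M6
bar 3: v0=B2 v1=F3 downbeat TT
bar 4: v0=A2 v1=A3 downbeat P8
bar 5: v0=B2 v1=G3 downbeat m6
bar 6: v0=C3 v1=E3 downbeat M3
bar 7: v0=E3 v1=E4 downbeat P8
bar 8: v0=C3 v1=A3 downbeat M6
bar 9: v0=E3 v1=C4 downbeat m6
bar 10: v0=F3 v1=F4 downbeat P8
  -> R7 @ bar 2 tick 2 v(1,): A3->G4 leap 10st
  -> R4 @ bar 3 tick 0 v(0, 1): B2/F3 TT untreated
  -> R7 @ bar 3 tick 0 v(1,): G4->F3 leap 14st
  -> R3 @ bar 4 tick 2 v(0, 1): A2 above G2
  -> R4 @ bar 4 tick 2 v(0, 1): A2/G2 M2 untreated
  -> R7 @ bar 4 tick 2 v(1,): A3->G2 leap 14st
  -> R3 @ bar 4 tick 3 v(0, 1): A2 above G2
  -> R2 @ bar 7 tick 0 v(0, 1): C3/E3 M3 -> E3/E4 P8 similar
  -> R2 @ bar 10 tick 0 v(0, 1): E3/G3 m3 -> F3/F4 P8 similar
  -> R7 @ bar 10 tick 0 v(1,): G3->F4 leap 10st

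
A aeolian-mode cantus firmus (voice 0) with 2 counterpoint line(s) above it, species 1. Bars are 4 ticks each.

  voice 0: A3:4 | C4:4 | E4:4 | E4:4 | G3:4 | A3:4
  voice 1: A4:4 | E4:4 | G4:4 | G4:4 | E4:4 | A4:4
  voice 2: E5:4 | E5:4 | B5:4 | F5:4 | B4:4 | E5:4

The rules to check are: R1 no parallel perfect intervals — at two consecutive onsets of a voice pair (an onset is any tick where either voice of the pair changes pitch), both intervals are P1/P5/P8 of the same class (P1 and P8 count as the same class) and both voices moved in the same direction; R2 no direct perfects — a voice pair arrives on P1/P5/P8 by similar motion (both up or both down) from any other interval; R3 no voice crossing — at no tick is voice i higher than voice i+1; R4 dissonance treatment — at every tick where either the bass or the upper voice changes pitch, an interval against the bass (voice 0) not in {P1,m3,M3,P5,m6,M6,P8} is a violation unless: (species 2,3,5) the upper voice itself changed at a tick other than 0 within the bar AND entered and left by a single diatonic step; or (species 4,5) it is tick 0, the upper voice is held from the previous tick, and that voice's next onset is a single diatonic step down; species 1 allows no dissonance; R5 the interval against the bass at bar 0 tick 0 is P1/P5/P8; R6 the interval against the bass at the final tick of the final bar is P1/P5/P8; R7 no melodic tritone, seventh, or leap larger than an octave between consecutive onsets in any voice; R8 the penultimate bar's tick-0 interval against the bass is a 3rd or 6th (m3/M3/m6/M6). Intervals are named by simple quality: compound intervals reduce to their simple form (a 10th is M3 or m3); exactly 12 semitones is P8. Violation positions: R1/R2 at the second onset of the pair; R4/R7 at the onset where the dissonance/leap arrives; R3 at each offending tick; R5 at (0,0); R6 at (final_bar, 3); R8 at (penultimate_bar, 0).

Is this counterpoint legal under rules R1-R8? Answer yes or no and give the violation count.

bar 0: v0=A3 v1=A4 v2=E5 (P5)
bar 1: v0=C4 v1=E4 v2=E5 (M3)
bar 2: v0=E4 v1=G4 v2=B5 (P5)
bar 3: v0=E4 v1=G4 v2=F5 (m2)
bar 4: v0=G3 v1=E4 v2=B4 (M3)
bar 5: v0=A3 v1=A4 v2=E5 (P5)
  R2 @ bar2.0: C4/E5 M3 -> E4/B5 P5 similar
  R4 @ bar3.0: E4/F5 m2 untreated
  R7 @ bar3.0: B5->F5 leap 6st
  R2 @ bar4.0: G4/F5 m7 -> E4/B4 P5 similar
  R7 @ bar4.0: F5->B4 leap 6st
  R1 @ bar5.0: E4/B4 P5 -> A4/E5 P5 similar
  R2 @ bar5.0: G3/E4 M6 -> A3/A4 P8 similar
  R2 @ bar5.0: G3/B4 M3 -> A3/E5 P5 similar

No (8 violations)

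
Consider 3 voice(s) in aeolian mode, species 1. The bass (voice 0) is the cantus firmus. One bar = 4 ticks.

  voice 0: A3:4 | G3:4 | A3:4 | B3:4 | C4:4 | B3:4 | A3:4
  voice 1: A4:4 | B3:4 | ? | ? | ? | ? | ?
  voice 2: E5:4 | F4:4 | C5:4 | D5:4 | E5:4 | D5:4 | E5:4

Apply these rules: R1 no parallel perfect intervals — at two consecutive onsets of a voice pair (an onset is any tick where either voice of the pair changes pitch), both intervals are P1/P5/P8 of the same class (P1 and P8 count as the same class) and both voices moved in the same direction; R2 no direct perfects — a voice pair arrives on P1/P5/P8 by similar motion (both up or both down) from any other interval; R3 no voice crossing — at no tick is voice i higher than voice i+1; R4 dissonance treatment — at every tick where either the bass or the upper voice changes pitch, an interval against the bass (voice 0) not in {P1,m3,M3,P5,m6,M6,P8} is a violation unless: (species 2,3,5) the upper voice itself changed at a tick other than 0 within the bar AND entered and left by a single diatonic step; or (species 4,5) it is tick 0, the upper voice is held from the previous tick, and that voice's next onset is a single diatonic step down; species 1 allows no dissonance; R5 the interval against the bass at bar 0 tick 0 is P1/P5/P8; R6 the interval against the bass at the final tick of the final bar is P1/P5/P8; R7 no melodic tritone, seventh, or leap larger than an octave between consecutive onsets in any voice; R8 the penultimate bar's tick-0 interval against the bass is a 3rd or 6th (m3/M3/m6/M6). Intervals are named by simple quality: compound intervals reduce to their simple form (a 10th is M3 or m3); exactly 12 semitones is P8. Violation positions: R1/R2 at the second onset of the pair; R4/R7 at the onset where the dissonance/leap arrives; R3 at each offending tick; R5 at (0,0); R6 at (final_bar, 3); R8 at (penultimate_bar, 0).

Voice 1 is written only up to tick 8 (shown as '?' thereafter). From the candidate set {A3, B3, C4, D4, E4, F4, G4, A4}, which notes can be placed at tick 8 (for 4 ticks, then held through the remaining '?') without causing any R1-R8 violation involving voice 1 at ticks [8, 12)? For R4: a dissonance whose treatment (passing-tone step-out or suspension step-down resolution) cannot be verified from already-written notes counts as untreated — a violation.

A3: legal
B3: violates R4
C4: violates R2
D4: violates R4
E4: violates R2
F4: violates R2,R7
G4: violates R4
A4: violates R2,R7

{A3}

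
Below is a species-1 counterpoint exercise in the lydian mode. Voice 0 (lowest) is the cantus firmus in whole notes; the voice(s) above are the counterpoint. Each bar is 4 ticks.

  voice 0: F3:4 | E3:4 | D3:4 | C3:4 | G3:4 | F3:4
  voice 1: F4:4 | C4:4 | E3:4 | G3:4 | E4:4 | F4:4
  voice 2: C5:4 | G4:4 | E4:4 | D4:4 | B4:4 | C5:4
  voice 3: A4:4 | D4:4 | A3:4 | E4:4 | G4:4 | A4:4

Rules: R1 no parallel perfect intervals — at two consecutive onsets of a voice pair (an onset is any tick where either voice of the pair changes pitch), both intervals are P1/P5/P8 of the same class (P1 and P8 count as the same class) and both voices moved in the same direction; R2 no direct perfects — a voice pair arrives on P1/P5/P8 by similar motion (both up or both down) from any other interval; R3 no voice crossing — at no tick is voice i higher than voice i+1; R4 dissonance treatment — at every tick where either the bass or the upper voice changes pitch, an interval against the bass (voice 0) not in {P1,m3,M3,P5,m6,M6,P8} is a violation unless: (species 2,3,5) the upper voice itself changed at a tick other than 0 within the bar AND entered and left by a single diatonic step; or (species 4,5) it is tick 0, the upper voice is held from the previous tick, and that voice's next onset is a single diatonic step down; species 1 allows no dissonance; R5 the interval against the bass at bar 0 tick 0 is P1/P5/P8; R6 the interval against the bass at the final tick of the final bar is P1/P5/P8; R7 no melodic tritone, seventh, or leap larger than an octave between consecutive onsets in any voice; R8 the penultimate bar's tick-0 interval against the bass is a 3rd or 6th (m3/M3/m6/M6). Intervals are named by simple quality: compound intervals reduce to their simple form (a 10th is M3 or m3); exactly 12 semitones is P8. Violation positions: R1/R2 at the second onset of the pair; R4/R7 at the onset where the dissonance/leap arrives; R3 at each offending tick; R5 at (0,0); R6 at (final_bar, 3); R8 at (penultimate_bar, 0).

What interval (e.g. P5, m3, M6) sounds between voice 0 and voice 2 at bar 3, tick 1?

voice 0=C3 voice 2=D4 -> M2

M2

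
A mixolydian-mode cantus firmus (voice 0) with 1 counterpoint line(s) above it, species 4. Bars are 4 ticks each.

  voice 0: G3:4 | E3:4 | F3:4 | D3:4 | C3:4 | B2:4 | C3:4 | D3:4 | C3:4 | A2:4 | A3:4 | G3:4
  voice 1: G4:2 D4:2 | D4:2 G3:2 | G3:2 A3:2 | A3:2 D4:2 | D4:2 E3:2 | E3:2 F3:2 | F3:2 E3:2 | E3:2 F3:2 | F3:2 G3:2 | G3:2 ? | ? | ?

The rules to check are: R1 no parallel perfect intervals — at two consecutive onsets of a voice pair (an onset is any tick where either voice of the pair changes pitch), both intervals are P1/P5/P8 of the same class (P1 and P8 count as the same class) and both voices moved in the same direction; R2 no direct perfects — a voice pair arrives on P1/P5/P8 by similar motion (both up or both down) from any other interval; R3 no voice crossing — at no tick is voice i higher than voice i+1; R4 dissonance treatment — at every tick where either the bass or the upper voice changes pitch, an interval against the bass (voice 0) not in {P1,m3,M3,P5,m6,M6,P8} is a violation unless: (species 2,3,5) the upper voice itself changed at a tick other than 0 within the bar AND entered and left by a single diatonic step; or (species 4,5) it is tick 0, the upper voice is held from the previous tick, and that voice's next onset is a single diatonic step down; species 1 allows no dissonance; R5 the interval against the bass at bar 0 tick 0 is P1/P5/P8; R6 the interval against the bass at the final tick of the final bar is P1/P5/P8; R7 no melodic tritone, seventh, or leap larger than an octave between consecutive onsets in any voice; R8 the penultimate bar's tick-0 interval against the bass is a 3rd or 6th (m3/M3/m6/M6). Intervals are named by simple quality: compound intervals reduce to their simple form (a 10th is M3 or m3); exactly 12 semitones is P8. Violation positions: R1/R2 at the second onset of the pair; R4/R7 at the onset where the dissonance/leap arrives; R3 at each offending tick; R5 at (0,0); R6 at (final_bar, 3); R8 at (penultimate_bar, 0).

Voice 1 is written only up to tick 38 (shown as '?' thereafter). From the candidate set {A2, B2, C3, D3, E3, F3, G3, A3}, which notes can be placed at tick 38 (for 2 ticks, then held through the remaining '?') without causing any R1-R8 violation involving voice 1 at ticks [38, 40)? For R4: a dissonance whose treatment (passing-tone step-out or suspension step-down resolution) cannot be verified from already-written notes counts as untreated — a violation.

A2: violates R7
B2: violates R4
C3: legal
D3: violates R4
E3: legal
F3: legal
G3: legal
A3: legal

{A3, C3, E3, F3, G3}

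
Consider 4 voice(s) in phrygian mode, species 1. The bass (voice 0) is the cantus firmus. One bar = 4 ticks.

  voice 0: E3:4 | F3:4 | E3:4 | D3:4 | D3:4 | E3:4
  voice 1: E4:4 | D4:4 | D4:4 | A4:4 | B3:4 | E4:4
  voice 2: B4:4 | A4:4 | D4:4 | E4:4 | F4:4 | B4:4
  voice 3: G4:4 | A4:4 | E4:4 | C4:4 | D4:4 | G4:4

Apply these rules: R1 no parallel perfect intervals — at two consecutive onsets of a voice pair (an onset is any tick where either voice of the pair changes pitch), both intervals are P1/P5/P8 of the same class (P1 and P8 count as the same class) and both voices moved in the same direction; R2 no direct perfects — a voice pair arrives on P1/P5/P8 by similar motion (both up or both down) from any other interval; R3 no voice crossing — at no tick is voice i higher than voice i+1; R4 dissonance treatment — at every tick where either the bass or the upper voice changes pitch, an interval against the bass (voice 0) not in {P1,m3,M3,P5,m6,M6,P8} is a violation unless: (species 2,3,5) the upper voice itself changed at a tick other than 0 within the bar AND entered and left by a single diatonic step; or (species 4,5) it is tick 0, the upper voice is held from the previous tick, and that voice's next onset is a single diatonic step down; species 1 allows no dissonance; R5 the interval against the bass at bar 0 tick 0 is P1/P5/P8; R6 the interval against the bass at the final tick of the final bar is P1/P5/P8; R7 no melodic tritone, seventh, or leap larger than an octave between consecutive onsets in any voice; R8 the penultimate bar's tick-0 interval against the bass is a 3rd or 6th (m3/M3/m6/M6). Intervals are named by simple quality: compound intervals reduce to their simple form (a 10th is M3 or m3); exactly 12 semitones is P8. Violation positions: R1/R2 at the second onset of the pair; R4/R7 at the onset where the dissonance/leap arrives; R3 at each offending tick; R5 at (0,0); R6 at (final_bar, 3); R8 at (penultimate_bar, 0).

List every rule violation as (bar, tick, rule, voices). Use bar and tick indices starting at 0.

(0, 0, R3, (2, 3))
(0, 0, R5, (0, 3))
(0, 1, R3, (2, 3))
(0, 2, R3, (2, 3))
(0, 3, R3, (2, 3))
(1, 0, R1, (1, 2))
(2, 0, R2, (0, 3))
(2, 0, R4, (0, 1))
(2, 0, R4, (0, 2))
(3, 0, R3, (1, 2))
(3, 0, R3, (2, 3))
(3, 0, R4, (0, 2))
(3, 0, R4, (0, 3))
(3, 1, R3, (1, 2))
(3, 1, R3, (2, 3))
(3, 2, R3, (1, 2))
(3, 2, R3, (2, 3))
(3, 3, R3, (1, 2))
(3, 3, R3, (2, 3))
(4, 0, R3, (2, 3))
(4, 0, R7, (1,))
(4, 0, R8, (0, 3))
(4, 1, R3, (2, 3))
(4, 2, R3, (2, 3))
(4, 3, R3, (2, 3))
(5, 0, R2, (0, 1))
(5, 0, R2, (0, 2))
(5, 0, R2, (1, 2))
(5, 0, R3, (2, 3))
(5, 0, R7, (2,))
(5, 1, R3, (2, 3))
(5, 2, R3, (2, 3))
(5, 3, R3, (2, 3))
(5, 3, R6, (0, 3))

bar 0: v0=E3 v1=E4 v2=B4 v3=G4 downbeat m3
bar 1: v0=F3 v1=D4 v2=A4 v3=A4 downbeat M3
bar 2: v0=E3 v1=D4 v2=D4 v3=E4 downbeat P8
bar 3: v0=D3 v1=A4 v2=E4 v3=C4 downbeat m7
bar 4: v0=D3 v1=B3 v2=F4 v3=D4 downbeat P8
bar 5: v0=E3 v1=E4 v2=B4 v3=G4 downbeat m3
  -> R3 @ bar 0 tick 0 v(2, 3): B4 above G4
  -> R5 @ bar 0 tick 0 v(0, 3): opens on m3
  -> R3 @ bar 0 tick 1 v(2, 3): B4 above G4
  -> R3 @ bar 0 tick 2 v(2, 3): B4 above G4
  -> R3 @ bar 0 tick 3 v(2, 3): B4 above G4
  -> R1 @ bar 1 tick 0 v(1, 2): E4/B4 P5 -> D4/A4 P5 similar
  -> R2 @ bar 2 tick 0 v(0, 3): F3/A4 M3 -> E3/E4 P8 similar
  -> R4 @ bar 2 tick 0 v(0, 1): E3/D4 m7 untreated
  -> R4 @ bar 2 tick 0 v(0, 2): E3/D4 m7 untreated
  -> R3 @ bar 3 tick 0 v(1, 2): A4 above E4
  -> R3 @ bar 3 tick 0 v(2, 3): E4 above C4
  -> R4 @ bar 3 tick 0 v(0, 2): D3/E4 M2 untreated
  -> R4 @ bar 3 tick 0 v(0, 3): D3/C4 m7 untreated
  -> R3 @ bar 3 tick 1 v(1, 2): A4 above E4
  -> R3 @ bar 3 tick 1 v(2, 3): E4 above C4
  -> R3 @ bar 3 tick 2 v(1, 2): A4 above E4
  -> R3 @ bar 3 tick 2 v(2, 3): E4 above C4
  -> R3 @ bar 3 tick 3 v(1, 2): A4 above E4
  -> R3 @ bar 3 tick 3 v(2, 3): E4 above C4
  -> R3 @ bar 4 tick 0 v(2, 3): F4 above D4
  -> R7 @ bar 4 tick 0 v(1,): A4->B3 leap 10st
  -> R8 @ bar 4 tick 0 v(0, 3): penult P8 not 3rd/6th
  -> R3 @ bar 4 tick 1 v(2, 3): F4 above D4
  -> R3 @ bar 4 tick 2 v(2, 3): F4 above D4
  -> R3 @ bar 4 tick 3 v(2, 3): F4 above D4
  -> R2 @ bar 5 tick 0 v(0, 1): D3/B3 M6 -> E3/E4 P8 similar
  -> R2 @ bar 5 tick 0 v(0, 2): D3/F4 m3 -> E3/B4 P5 similar
  -> R2 @ bar 5 tick 0 v(1, 2): B3/F4 TT -> E4/B4 P5 similar
  -> R3 @ bar 5 tick 0 v(2, 3): B4 above G4
  -> R7 @ bar 5 tick 0 v(2,): F4->B4 leap 6st
  -> R3 @ bar 5 tick 1 v(2, 3): B4 above G4
  -> R3 @ bar 5 tick 2 v(2, 3): B4 above G4
  -> R3 @ bar 5 tick 3 v(2, 3): B4 above G4
  -> R6 @ bar 5 tick 3 v(0, 3): closes on m3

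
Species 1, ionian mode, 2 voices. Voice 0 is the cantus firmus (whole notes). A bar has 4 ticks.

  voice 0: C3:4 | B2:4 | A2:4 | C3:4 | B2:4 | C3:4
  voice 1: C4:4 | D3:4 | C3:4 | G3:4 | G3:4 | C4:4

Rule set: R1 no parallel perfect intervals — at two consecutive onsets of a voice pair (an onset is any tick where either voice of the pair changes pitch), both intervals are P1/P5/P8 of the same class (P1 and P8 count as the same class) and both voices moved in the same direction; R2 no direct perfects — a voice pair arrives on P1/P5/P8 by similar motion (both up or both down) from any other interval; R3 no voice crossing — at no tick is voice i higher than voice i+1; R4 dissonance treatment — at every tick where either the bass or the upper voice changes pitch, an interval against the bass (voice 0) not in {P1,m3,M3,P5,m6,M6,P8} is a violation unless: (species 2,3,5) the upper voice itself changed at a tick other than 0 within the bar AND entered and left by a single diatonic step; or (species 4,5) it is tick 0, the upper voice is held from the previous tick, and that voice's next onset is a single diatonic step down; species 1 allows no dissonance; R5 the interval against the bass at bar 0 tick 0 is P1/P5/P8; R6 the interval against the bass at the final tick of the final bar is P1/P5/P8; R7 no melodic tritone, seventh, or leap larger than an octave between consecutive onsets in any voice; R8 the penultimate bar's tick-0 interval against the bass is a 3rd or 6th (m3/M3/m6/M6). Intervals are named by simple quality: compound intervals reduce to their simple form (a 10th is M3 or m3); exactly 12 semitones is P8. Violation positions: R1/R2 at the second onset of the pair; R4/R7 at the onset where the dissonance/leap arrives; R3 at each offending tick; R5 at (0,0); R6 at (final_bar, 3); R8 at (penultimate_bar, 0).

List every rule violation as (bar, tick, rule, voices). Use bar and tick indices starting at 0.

(1, 0, R7, (1,))
(3, 0, R2, (0, 1))
(5, 0, R2, (0, 1))

bar 0: v0=C3 v1=C4 downbeat P8
bar 1: v0=B2 v1=D3 downbeat m3
bar 2: v0=A2 v1=C3 downbeat m3
bar 3: v0=C3 v1=G3 downbeat P5
bar 4: v0=B2 v1=G3 downbeat m6
bar 5: v0=C3 v1=C4 downbeat P8
  -> R7 @ bar 1 tick 0 v(1,): C4->D3 leap 10st
  -> R2 @ bar 3 tick 0 v(0, 1): A2/C3 m3 -> C3/G3 P5 similar
  -> R2 @ bar 5 tick 0 v(0, 1): B2/G3 m6 -> C3/C4 P8 similar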